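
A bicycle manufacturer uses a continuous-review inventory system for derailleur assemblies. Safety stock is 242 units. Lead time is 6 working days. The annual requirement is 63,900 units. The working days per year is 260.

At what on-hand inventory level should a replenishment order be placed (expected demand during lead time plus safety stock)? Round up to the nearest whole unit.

Daily demand d = 63,900 / 260 = 245.769 units/day
Demand during lead time = 245.769 × 6 = 1,474.62
Reorder point = 1,474.62 + 242 = 1,716.62 → round up

1,717 units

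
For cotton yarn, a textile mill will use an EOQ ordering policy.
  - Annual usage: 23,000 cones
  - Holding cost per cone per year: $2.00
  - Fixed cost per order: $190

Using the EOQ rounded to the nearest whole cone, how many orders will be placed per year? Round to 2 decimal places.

11.00 orders per year

Optimal lot size Q* = (2 × 23,000 × $190 / $2)^½ ≈ 2,090.45 → Q = 2,090
Orders per year = D/Q = 23,000 / 2,090 = 11.005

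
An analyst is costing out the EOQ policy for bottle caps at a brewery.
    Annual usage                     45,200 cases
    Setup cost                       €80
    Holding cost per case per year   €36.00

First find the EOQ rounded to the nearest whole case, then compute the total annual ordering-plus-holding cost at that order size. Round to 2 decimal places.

Q* = √(2·D·S / H) = √(2·45,200·80 / 36) = √200,888.9 ≈ 448.21 → Q = 448 cases
Annual ordering cost = (D/Q)·S = (45,200/448) × 80 = €8,071.43
Annual holding cost  = (Q/2)·H = (448/2) × 36 = €8,064.00
Total = €8,071.43 + €8,064.00 = €16,135.43

€16,135.43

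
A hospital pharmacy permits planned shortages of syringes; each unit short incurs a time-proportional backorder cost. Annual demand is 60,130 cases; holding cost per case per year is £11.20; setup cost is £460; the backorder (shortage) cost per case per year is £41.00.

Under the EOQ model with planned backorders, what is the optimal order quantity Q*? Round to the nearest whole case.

Q* = √(2DS/H) · √((H + b)/b)
   = √(2 × 60,130 × 460 / 11.2) · √((11.2 + 41) / 41)
   = 2,222.442 × 1.1283 ≈ 2,507.69

2,508 cases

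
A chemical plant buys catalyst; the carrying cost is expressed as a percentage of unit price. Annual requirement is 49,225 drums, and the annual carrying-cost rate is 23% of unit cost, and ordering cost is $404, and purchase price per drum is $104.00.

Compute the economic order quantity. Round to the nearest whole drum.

H = i·C = 0.23 × $104 = $23.9200 per drum-year
Q* = √(2·D·S / H) = √(2·49,225·404 / 23.92) = √1,662,784.3 ≈ 1,289.49

1,289 drums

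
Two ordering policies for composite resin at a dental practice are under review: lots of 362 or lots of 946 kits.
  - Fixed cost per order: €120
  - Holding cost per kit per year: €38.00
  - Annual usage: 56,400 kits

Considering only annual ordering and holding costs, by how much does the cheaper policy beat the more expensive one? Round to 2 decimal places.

TC(Q) = (D/Q)S + (Q/2)H
TC(362) = (56,400/362)×120 + (362/2)×38 = €25,574.13
TC(946) = (56,400/946)×120 + (946/2)×38 = €25,128.33
Lots of 946 are cheaper by €445.80.

€445.80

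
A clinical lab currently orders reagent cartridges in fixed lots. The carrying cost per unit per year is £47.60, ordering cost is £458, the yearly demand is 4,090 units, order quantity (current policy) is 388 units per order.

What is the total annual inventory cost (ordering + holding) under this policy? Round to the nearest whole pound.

Annual ordering cost = (D/Q)·S = (4,090/388) × 458 = £4,827.89
Annual holding cost  = (Q/2)·H = (388/2) × 47.6 = £9,234.40
Total = £4,827.89 + £9,234.40 = £14,062.29

£14,062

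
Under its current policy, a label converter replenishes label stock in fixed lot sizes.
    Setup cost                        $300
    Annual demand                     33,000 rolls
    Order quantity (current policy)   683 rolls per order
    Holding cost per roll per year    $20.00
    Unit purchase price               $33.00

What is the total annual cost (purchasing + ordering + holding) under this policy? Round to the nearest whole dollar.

$1,110,325

Orders/yr = 33,000/683 = 48.316; ordering cost = 48.316 × $300 = $14,494.88
Average inventory = 683/2 = 341.5; holding cost = 341.5 × $20 = $6,830.00
Purchase cost = D·C = 33,000 × 33 = $1,089,000.00
Total = $14,494.88 + $6,830.00 + $1,089,000.00 = $1,110,324.88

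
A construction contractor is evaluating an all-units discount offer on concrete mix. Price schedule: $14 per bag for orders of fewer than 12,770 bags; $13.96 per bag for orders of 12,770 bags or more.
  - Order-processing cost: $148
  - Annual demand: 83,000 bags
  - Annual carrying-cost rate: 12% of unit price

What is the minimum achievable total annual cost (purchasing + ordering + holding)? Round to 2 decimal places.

$1,168,424.50

H₁ = 12%×$14 = $1.6800;  H₂ = 12%×$13.96 = $1.6752
EOQ₁ = √(2×83,000×148/1.6800) = 3,824.11  (< 12,770, feasible at tier 1)
EOQ₂ = √(2×83,000×148/1.6752) = 3,829.58  (< 12,770 → use Q = 12,770 at tier-2 price)
TC(tier 1 (EOQ₁), Q≈3,824.1) = $1,168,424.50
TC(tier 2, Q≈12,770.0) = $1,170,338.09
Minimum at tier 1 (EOQ₁): $1,168,424.50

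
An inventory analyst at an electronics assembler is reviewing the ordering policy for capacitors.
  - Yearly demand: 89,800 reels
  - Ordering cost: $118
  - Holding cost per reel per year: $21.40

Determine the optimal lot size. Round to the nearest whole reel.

995 reels

EOQ = √(2DS/H) = √(2 × 89,800 × 118 / 21.4)
    = √(990,317.76) ≈ 995.15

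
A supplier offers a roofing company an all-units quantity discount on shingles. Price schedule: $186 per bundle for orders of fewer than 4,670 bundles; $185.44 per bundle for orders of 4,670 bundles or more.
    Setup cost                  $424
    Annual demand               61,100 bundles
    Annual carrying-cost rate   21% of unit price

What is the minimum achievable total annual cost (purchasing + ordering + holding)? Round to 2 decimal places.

$11,409,586.75

H₁ = 21%×$186 = $39.0600;  H₂ = 21%×$185.44 = $38.9424
EOQ₁ = √(2×61,100×424/39.0600) = 1,151.73  (< 4,670, feasible at tier 1)
EOQ₂ = √(2×61,100×424/38.9424) = 1,153.47  (< 4,670 → use Q = 4,670 at tier-2 price)
TC(tier 1 (EOQ₁), Q≈1,151.7) = $11,409,586.75
TC(tier 2, Q≈4,670.0) = $11,426,861.91
Minimum at tier 1 (EOQ₁): $11,409,586.75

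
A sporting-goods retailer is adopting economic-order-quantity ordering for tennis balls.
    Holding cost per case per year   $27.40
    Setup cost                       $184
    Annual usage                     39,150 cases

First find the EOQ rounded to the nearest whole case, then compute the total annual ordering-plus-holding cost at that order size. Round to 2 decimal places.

$19,868.50

EOQ = √(2DS/H) = √(2 × 39,150 × 184 / 27.4)
    = √(525,810.22) ≈ 725.13 → Q = 725 cases
Annual ordering cost = (D/Q)·S = (39,150/725) × 184 = $9,936.00
Annual holding cost  = (Q/2)·H = (725/2) × 27.4 = $9,932.50
Total = $9,936.00 + $9,932.50 = $19,868.50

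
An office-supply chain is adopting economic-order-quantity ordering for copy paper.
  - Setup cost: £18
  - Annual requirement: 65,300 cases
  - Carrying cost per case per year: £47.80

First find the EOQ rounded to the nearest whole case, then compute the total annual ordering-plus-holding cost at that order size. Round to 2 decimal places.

£10,600.39

Q* = √(2·D·S / H) = √(2·65,300·18 / 47.8) = √49,179.9 ≈ 221.77 → Q = 222 cases
Ordering: D/Q × S = 65,300/222 × £18 = £5,294.59
Holding:  Q/2 × H = 222/2 × £47.8 = £5,305.80
Total = £5,294.59 + £5,305.80 = £10,600.39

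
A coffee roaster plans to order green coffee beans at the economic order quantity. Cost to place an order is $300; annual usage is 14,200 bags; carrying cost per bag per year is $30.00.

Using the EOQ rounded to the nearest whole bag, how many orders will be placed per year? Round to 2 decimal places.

26.64 orders per year

Q* = √(2·D·S / H) = √(2·14,200·300 / 30) = √284,000.0 ≈ 532.92 → Q = 533
Orders per year = D/Q = 14,200 / 533 = 26.642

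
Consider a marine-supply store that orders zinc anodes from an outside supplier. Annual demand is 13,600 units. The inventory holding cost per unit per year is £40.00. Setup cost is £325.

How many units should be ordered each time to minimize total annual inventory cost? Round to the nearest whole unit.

470 units

EOQ = √(2DS/H) = √(2 × 13,600 × 325 / 40)
    = √(221,000.00) ≈ 470.11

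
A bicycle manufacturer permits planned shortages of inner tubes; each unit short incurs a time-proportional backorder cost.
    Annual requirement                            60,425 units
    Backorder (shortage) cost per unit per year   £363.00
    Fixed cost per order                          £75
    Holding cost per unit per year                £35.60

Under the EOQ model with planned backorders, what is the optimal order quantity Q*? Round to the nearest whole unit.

Q* = √(2DS/H) · √((H + b)/b)
   = √(2 × 60,425 × 75 / 35.6) · √((35.6 + 363) / 363)
   = 504.579 × 1.0479 ≈ 528.74

529 units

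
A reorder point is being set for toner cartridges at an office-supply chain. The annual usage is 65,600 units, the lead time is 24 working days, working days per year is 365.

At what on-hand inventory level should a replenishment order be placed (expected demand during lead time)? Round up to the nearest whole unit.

Daily demand d = 65,600 / 365 = 179.726 units/day
Demand during lead time = 179.726 × 24 = 4,313.42
Reorder point = 4,313.42 → round up

4,314 units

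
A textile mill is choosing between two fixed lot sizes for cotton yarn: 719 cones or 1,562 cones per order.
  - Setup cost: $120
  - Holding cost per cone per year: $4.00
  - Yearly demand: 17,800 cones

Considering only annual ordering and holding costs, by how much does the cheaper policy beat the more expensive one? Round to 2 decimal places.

Annual cost at Q: ordering D·S/Q plus holding Q·H/2.
TC(719) = (17,800/719)×120 + (719/2)×4 = $4,408.79
TC(1,562) = (17,800/1,562)×120 + (1,562/2)×4 = $4,491.48
Cheaper: Q = 719.  Difference = $82.68

$82.68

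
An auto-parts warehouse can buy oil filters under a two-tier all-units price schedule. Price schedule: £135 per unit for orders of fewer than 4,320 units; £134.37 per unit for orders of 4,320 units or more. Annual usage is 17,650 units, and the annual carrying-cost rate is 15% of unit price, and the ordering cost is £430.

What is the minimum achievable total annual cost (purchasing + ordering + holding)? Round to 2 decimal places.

H₁ = 15%×£135 = £20.2500;  H₂ = 15%×£134.37 = £20.1555
EOQ₁ = √(2×17,650×430/20.2500) = 865.78  (< 4,320, feasible at tier 1)
EOQ₂ = √(2×17,650×430/20.1555) = 867.81  (< 4,320 → use Q = 4,320 at tier-2 price)
TC(tier 1 (EOQ₁), Q≈865.8) = £2,400,282.11
TC(tier 2, Q≈4,320.0) = £2,416,923.21
Minimum at tier 1 (EOQ₁): £2,400,282.11

£2,400,282.11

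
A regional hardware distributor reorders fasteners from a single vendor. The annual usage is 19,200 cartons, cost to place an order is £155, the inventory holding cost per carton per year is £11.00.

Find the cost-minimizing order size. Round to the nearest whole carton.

736 cartons

EOQ = √(2DS/H) = √(2 × 19,200 × 155 / 11)
    = √(541,090.91) ≈ 735.59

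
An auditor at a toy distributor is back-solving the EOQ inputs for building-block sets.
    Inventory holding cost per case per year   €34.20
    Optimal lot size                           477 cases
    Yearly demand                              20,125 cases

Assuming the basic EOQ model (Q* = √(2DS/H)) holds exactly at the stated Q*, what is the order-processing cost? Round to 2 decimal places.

Since Q* = (2DS/H)^½, squaring gives Q*²·H = 2DS.
S = Q²H / (2D) = 477² × 34.2 / (2 × 20,125) = 193.3290

€193.33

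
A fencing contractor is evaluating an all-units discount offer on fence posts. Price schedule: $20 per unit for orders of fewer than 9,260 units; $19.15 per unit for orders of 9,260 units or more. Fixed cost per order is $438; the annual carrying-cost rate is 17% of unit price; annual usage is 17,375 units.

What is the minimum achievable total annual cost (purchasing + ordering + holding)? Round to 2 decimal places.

$348,626.06

H₁ = 17%×$20 = $3.4000;  H₂ = 17%×$19.15 = $3.2555
EOQ₁ = √(2×17,375×438/3.4000) = 2,115.80  (< 9,260, feasible at tier 1)
EOQ₂ = √(2×17,375×438/3.2555) = 2,162.25  (< 9,260 → use Q = 9,260 at tier-2 price)
TC(tier 1 (EOQ₁), Q≈2,115.8) = $354,693.73
TC(tier 2, Q≈9,260.0) = $348,626.06
Minimum at tier 2: $348,626.06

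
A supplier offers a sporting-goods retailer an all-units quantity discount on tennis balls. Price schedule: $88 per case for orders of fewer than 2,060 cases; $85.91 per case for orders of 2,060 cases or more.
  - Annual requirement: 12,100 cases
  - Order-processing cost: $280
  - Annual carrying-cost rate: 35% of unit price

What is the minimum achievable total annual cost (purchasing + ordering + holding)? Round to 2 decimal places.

$1,072,126.22

H₁ = 35%×$88 = $30.8000;  H₂ = 35%×$85.91 = $30.0685
EOQ₁ = √(2×12,100×280/30.8000) = 469.04  (< 2,060, feasible at tier 1)
EOQ₂ = √(2×12,100×280/30.0685) = 474.71  (< 2,060 → use Q = 2,060 at tier-2 price)
TC(tier 1 (EOQ₁), Q≈469.0) = $1,079,246.48
TC(tier 2, Q≈2,060.0) = $1,072,126.22
Minimum at tier 2: $1,072,126.22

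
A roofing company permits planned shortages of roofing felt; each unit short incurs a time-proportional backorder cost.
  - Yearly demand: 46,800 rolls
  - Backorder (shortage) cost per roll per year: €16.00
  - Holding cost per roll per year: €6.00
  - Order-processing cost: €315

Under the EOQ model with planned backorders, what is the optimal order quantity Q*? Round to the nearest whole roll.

2,599 rolls

Basic EOQ = √(2·46,800·315/6) = 2,216.754
Backorder adjustment √((H+b)/b) = √((6+16)/16) = 1.1726
Q* = 2,216.754 × 1.1726 ≈ 2,599.37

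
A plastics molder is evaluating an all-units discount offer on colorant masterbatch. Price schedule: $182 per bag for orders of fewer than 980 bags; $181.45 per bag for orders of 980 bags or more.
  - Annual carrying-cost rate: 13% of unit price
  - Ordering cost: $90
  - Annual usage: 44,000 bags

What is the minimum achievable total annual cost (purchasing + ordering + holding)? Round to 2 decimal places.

H₁ = 13%×$182 = $23.6600;  H₂ = 13%×$181.45 = $23.5885
EOQ₁ = √(2×44,000×90/23.6600) = 578.57  (< 980, feasible at tier 1)
EOQ₂ = √(2×44,000×90/23.5885) = 579.45  (< 980 → use Q = 980 at tier-2 price)
TC(tier 1 (EOQ₁), Q≈578.6) = $8,021,688.94
TC(tier 2, Q≈980.0) = $7,999,399.18
Minimum at tier 2: $7,999,399.18

$7,999,399.18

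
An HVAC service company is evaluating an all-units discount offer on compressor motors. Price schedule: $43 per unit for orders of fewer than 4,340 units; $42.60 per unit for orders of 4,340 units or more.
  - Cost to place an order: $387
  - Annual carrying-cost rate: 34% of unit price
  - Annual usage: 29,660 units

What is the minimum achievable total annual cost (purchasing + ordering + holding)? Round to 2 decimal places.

$1,293,700.18

H₁ = 34%×$43 = $14.6200;  H₂ = 34%×$42.60 = $14.4840
EOQ₁ = √(2×29,660×387/14.6200) = 1,253.09  (< 4,340, feasible at tier 1)
EOQ₂ = √(2×29,660×387/14.4840) = 1,258.96  (< 4,340 → use Q = 4,340 at tier-2 price)
TC(tier 1 (EOQ₁), Q≈1,253.1) = $1,293,700.18
TC(tier 2, Q≈4,340.0) = $1,297,591.08
Minimum at tier 1 (EOQ₁): $1,293,700.18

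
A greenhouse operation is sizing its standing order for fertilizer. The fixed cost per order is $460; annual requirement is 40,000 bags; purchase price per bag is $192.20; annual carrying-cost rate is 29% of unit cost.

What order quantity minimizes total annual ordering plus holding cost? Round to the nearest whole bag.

813 bags

Holding cost per bag per year: H = 29% × $192.2 = $55.7380
2DS/H = 2·40,000·460/55.738 = 660,231.80
EOQ = √660,231.80 ≈ 812.55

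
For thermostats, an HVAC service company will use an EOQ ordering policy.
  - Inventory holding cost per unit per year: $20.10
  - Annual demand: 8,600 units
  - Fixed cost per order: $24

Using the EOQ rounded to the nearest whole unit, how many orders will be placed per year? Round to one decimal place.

60.1 orders per year

2DS/H = 2·8,600·24/20.1 = 20,537.31
EOQ = √20,537.31 ≈ 143.31 → Q = 143
Orders per year = D/Q = 8,600 / 143 = 60.140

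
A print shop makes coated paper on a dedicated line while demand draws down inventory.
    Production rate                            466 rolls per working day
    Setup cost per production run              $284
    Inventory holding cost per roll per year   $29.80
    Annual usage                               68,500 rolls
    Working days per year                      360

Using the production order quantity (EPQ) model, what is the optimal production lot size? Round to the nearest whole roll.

Daily demand d = 68,500/360 = 190.278; p = 466; 1 − d/p = 0.59168
EPQ = √(2DS / (H(1 − d/p)))
    = √(2 × 68,500 × 284 / (29.8 × 0.59168)) ≈ 1,485.49

1,485 rolls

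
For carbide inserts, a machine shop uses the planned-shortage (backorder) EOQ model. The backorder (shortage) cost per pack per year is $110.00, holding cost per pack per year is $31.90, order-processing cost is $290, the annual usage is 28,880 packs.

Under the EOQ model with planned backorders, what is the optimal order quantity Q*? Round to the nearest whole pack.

823 packs

Basic EOQ = √(2·28,880·290/31.9) = 724.632
Backorder adjustment √((H+b)/b) = √((31.9+110)/110) = 1.1358
Q* = 724.632 × 1.1358 ≈ 823.02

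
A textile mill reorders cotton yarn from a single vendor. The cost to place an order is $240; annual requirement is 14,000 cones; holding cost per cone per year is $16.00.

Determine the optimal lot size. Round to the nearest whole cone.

648 cones

Optimal lot size Q* = (2 × 14,000 × $240 / $16)^½ ≈ 648.07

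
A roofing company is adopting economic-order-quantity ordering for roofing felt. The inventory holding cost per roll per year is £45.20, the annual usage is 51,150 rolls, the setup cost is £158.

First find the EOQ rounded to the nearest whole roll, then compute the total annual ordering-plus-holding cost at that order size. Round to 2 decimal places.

£27,029.35

EOQ = √(2DS/H) = √(2 × 51,150 × 158 / 45.2)
    = √(357,597.35) ≈ 597.99 → Q = 598 rolls
Orders/yr = 51,150/598 = 85.535; ordering cost = 85.535 × £158 = £13,514.55
Average inventory = 598/2 = 299; holding cost = 299 × £45.2 = £13,514.80
Total = £13,514.55 + £13,514.80 = £27,029.35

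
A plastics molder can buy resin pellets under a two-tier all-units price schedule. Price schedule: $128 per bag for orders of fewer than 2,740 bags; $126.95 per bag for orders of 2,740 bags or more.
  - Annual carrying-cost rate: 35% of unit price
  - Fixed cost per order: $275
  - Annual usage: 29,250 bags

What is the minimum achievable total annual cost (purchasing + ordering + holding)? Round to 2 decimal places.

H₁ = 35%×$128 = $44.8000;  H₂ = 35%×$126.95 = $44.4325
EOQ₁ = √(2×29,250×275/44.8000) = 599.25  (< 2,740, feasible at tier 1)
EOQ₂ = √(2×29,250×275/44.4325) = 601.72  (< 2,740 → use Q = 2,740 at tier-2 price)
TC(tier 1 (EOQ₁), Q≈599.2) = $3,770,846.23
TC(tier 2, Q≈2,740.0) = $3,777,095.70
Minimum at tier 1 (EOQ₁): $3,770,846.23

$3,770,846.23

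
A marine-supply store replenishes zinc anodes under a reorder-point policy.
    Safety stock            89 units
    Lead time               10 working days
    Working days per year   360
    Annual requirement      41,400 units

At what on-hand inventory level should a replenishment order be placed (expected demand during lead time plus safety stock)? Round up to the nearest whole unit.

Daily demand d = 41,400 / 360 = 115.000 units/day
Demand during lead time = 115.000 × 10 = 1,150.00
Reorder point = 1,150.00 + 89 = 1,239.00 → round up

1,239 units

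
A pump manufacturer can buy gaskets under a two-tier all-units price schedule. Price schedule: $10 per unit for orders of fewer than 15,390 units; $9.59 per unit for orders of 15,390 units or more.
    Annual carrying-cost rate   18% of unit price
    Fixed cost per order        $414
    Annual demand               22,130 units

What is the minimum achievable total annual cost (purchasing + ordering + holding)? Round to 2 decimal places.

H₁ = 18%×$10 = $1.8000;  H₂ = 18%×$9.59 = $1.7262
EOQ₁ = √(2×22,130×414/1.8000) = 3,190.58  (< 15,390, feasible at tier 1)
EOQ₂ = √(2×22,130×414/1.7262) = 3,258.07  (< 15,390 → use Q = 15,390 at tier-2 price)
TC(tier 1 (EOQ₁), Q≈3,190.6) = $227,043.04
TC(tier 2, Q≈15,390.0) = $226,105.12
Minimum at tier 2: $226,105.12

$226,105.12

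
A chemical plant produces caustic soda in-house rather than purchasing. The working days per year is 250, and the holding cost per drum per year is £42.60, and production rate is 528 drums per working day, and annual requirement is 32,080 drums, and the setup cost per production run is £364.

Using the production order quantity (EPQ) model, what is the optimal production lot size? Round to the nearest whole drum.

851 drums

Daily demand d = 32,080/250 = 128.320; p = 528; 1 − d/p = 0.75697
EPQ = √(2DS / (H(1 − d/p)))
    = √(2 × 32,080 × 364 / (42.6 × 0.75697)) ≈ 851.02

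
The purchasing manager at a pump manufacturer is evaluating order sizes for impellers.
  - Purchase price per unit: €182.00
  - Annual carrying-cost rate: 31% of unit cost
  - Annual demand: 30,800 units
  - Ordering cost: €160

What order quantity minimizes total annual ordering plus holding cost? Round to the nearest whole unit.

418 units

H = i·C = 0.31 × €182 = €56.4200 per unit-year
EOQ = √(2DS/H) = √(2 × 30,800 × 160 / 56.42)
    = √(174,689.83) ≈ 417.96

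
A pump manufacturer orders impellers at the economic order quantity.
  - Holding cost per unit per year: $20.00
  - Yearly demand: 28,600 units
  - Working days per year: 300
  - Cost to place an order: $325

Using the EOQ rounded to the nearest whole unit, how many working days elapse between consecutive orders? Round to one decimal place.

2DS/H = 2·28,600·325/20 = 929,500.00
EOQ = √929,500.00 ≈ 964.11 → Q = 964 units
T = Q/D × 300 days = 964/28,600 × 300 = 10.112 days

10.1 days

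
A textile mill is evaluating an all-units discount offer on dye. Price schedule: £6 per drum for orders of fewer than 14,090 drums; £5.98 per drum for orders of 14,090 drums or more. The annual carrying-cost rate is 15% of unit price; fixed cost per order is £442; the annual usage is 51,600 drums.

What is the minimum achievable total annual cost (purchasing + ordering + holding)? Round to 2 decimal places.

H₁ = 15%×£6 = £0.9000;  H₂ = 15%×£5.98 = £0.8970
EOQ₁ = √(2×51,600×442/0.9000) = 7,119.18  (< 14,090, feasible at tier 1)
EOQ₂ = √(2×51,600×442/0.8970) = 7,131.07  (< 14,090 → use Q = 14,090 at tier-2 price)
TC(tier 1 (EOQ₁), Q≈7,119.2) = £316,007.26
TC(tier 2, Q≈14,090.0) = £316,506.04
Minimum at tier 1 (EOQ₁): £316,007.26

£316,007.26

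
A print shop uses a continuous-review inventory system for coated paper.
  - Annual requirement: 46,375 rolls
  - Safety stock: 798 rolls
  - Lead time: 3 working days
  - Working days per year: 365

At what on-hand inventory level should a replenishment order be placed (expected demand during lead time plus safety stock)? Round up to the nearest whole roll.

Daily demand d = 46,375 / 365 = 127.055 rolls/day
Demand during lead time = 127.055 × 3 = 381.16
Reorder point = 381.16 + 798 = 1,179.16 → round up

1,180 rolls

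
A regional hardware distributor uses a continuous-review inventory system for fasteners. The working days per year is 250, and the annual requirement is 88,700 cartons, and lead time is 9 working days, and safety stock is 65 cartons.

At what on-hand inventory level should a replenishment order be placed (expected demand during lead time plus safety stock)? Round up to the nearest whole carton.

Daily demand d = 88,700 / 250 = 354.800 cartons/day
Demand during lead time = 354.800 × 9 = 3,193.20
Reorder point = 3,193.20 + 65 = 3,258.20 → round up

3,259 cartons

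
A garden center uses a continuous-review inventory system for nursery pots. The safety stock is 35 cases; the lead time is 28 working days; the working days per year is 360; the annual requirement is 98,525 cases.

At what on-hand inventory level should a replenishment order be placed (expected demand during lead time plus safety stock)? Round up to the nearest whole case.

7,699 cases

Daily demand d = 98,525 / 360 = 273.681 cases/day
Demand during lead time = 273.681 × 28 = 7,663.06
Reorder point = 7,663.06 + 35 = 7,698.06 → round up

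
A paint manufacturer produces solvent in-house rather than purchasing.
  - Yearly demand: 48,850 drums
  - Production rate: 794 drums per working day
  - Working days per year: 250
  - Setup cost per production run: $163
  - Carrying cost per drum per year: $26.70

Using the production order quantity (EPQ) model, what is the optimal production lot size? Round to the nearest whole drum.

889 drums

Daily demand d = 48,850/250 = 195.400; p = 794; 1 − d/p = 0.75390
EPQ = √(2DS / (H(1 − d/p)))
    = √(2 × 48,850 × 163 / (26.7 × 0.75390)) ≈ 889.46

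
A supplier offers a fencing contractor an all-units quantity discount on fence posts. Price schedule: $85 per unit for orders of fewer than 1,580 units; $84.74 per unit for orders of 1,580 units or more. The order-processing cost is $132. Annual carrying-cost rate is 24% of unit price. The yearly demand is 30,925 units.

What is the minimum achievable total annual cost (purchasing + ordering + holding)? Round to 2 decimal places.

H₁ = 24%×$85 = $20.4000;  H₂ = 24%×$84.74 = $20.3376
EOQ₁ = √(2×30,925×132/20.4000) = 632.62  (< 1,580, feasible at tier 1)
EOQ₂ = √(2×30,925×132/20.3376) = 633.59  (< 1,580 → use Q = 1,580 at tier-2 price)
TC(tier 1 (EOQ₁), Q≈632.6) = $2,641,530.41
TC(tier 2, Q≈1,580.0) = $2,639,234.81
Minimum at tier 2: $2,639,234.81

$2,639,234.81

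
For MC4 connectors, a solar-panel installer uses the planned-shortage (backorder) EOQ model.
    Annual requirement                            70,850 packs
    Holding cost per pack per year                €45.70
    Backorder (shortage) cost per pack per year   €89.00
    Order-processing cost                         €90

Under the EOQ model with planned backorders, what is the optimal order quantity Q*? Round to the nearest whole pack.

650 packs

Basic EOQ = √(2·70,850·90/45.7) = 528.260
Backorder adjustment √((H+b)/b) = √((45.7+89)/89) = 1.2302
Q* = 528.260 × 1.2302 ≈ 649.89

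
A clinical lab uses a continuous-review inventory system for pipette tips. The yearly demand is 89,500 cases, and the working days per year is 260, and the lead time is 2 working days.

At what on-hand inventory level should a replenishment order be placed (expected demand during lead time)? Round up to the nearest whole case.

689 cases

Daily demand d = 89,500 / 260 = 344.231 cases/day
Demand during lead time = 344.231 × 2 = 688.46
Reorder point = 688.46 → round up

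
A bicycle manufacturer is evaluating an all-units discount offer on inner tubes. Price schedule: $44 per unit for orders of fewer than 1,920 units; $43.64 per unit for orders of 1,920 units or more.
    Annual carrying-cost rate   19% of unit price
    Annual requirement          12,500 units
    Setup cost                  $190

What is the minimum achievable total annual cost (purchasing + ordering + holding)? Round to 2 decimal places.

$554,696.92

H₁ = 19%×$44 = $8.3600;  H₂ = 19%×$43.64 = $8.2916
EOQ₁ = √(2×12,500×190/8.3600) = 753.78  (< 1,920, feasible at tier 1)
EOQ₂ = √(2×12,500×190/8.2916) = 756.88  (< 1,920 → use Q = 1,920 at tier-2 price)
TC(tier 1 (EOQ₁), Q≈753.8) = $556,301.59
TC(tier 2, Q≈1,920.0) = $554,696.92
Minimum at tier 2: $554,696.92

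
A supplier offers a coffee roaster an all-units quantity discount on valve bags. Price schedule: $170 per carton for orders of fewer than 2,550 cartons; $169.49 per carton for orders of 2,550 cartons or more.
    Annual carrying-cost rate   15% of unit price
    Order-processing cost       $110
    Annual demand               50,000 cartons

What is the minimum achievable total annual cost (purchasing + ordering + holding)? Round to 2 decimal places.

$8,509,071.83

H₁ = 15%×$170 = $25.5000;  H₂ = 15%×$169.49 = $25.4235
EOQ₁ = √(2×50,000×110/25.5000) = 656.79  (< 2,550, feasible at tier 1)
EOQ₂ = √(2×50,000×110/25.4235) = 657.78  (< 2,550 → use Q = 2,550 at tier-2 price)
TC(tier 1 (EOQ₁), Q≈656.8) = $8,516,748.13
TC(tier 2, Q≈2,550.0) = $8,509,071.83
Minimum at tier 2: $8,509,071.83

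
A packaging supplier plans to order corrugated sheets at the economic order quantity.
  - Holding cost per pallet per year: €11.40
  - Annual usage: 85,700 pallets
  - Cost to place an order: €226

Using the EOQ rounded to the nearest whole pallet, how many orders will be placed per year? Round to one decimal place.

Optimal lot size Q* = (2 × 85,700 × €226 / €11.4)^½ ≈ 1,843.35 → Q = 1,843
Orders per year = D/Q = 85,700 / 1,843 = 46.500

46.5 orders per year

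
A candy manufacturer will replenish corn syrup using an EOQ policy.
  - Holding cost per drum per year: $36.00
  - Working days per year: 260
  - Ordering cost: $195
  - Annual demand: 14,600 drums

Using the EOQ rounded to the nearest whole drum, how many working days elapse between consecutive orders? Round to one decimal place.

7.1 days

EOQ = √(2DS/H) = √(2 × 14,600 × 195 / 36)
    = √(158,166.67) ≈ 397.70 → Q = 398 drums
Cycle time = (working days × Q)/D = (260 × 398) / 14,600 = 7.088 days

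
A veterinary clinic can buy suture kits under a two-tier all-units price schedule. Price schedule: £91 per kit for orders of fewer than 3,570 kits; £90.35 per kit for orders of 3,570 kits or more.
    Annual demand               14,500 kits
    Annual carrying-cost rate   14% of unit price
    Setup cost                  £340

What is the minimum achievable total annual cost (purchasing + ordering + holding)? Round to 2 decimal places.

£1,330,707.87

H₁ = 14%×£91 = £12.7400;  H₂ = 14%×£90.35 = £12.6490
EOQ₁ = √(2×14,500×340/12.7400) = 879.74  (< 3,570, feasible at tier 1)
EOQ₂ = √(2×14,500×340/12.6490) = 882.90  (< 3,570 → use Q = 3,570 at tier-2 price)
TC(tier 1 (EOQ₁), Q≈879.7) = £1,330,707.87
TC(tier 2, Q≈3,570.0) = £1,334,034.42
Minimum at tier 1 (EOQ₁): £1,330,707.87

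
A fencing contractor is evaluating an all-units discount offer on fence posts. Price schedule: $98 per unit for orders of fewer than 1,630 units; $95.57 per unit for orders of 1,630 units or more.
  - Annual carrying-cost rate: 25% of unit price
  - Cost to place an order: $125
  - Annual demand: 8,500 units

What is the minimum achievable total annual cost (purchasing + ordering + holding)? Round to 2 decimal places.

$832,469.23

H₁ = 25%×$98 = $24.5000;  H₂ = 25%×$95.57 = $23.8925
EOQ₁ = √(2×8,500×125/24.5000) = 294.51  (< 1,630, feasible at tier 1)
EOQ₂ = √(2×8,500×125/23.8925) = 298.23  (< 1,630 → use Q = 1,630 at tier-2 price)
TC(tier 1 (EOQ₁), Q≈294.5) = $840,215.43
TC(tier 2, Q≈1,630.0) = $832,469.23
Minimum at tier 2: $832,469.23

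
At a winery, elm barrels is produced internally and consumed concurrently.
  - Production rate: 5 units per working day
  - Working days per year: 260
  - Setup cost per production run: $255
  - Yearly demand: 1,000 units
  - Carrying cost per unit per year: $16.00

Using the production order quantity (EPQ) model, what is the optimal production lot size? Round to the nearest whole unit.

d = 1,000/260 = 3.8462 units/day;  effective holding cost H(1 − d/p) = 16·(1 − 3.8462/5) = 3.69231
Q* = √(2DS / H_eff) = √(2·1,000·255 / 3.69231) ≈ 371.65

372 units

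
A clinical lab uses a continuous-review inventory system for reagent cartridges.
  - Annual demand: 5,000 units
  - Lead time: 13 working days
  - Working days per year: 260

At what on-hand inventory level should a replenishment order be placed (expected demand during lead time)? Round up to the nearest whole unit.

Daily demand d = 5,000 / 260 = 19.231 units/day
Demand during lead time = 19.231 × 13 = 250.00
Reorder point = 250.00 → round up

250 units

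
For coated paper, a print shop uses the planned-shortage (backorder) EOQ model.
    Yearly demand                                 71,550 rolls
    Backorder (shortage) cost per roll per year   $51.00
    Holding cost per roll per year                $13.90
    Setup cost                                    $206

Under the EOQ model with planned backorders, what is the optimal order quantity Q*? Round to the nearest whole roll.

1,643 rolls

Q* = √(2DS/H) · √((H + b)/b)
   = √(2 × 71,550 × 206 / 13.9) · √((13.9 + 51) / 51)
   = 1,456.284 × 1.1281 ≈ 1,642.79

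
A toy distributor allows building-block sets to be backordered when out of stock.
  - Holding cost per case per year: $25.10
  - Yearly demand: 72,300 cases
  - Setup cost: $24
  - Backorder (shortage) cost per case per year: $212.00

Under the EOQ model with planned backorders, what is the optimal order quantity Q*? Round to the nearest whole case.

Q* = √(2DS/H) · √((H + b)/b)
   = √(2 × 72,300 × 24 / 25.1) · √((25.1 + 212) / 212)
   = 371.837 × 1.0575 ≈ 393.23

393 cases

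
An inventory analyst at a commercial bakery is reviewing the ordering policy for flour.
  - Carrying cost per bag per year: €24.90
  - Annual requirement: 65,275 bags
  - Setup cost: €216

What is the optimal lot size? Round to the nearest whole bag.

Optimal lot size Q* = (2 × 65,275 × €216 / €24.9)^½ ≈ 1,064.18

1,064 bags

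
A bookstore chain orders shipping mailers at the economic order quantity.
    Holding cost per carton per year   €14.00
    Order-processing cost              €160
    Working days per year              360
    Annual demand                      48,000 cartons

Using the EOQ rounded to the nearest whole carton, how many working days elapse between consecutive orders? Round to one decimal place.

7.9 days

Optimal lot size Q* = (2 × 48,000 × €160 / €14)^½ ≈ 1,047.45 → Q = 1,047 cartons
T = Q/D × 360 days = 1,047/48,000 × 360 = 7.853 days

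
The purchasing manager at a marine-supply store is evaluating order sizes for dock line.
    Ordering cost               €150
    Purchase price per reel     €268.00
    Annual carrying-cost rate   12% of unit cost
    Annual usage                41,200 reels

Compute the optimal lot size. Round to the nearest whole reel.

620 reels

Carrying cost H = €268 × 12% = €32.1600/reel/yr
Optimal lot size Q* = (2 × 41,200 × €150 / €32.16)^½ ≈ 619.94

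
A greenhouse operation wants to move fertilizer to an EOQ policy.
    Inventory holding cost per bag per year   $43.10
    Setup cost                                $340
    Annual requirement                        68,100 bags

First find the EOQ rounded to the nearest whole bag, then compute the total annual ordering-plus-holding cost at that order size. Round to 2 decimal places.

Optimal lot size Q* = (2 × 68,100 × $340 / $43.1)^½ ≈ 1,036.55 → Q = 1,037 bags
Orders/yr = 68,100/1,037 = 65.670; ordering cost = 65.670 × $340 = $22,327.87
Average inventory = 1,037/2 = 518.5; holding cost = 518.5 × $43.1 = $22,347.35
Total = $22,327.87 + $22,347.35 = $44,675.22

$44,675.22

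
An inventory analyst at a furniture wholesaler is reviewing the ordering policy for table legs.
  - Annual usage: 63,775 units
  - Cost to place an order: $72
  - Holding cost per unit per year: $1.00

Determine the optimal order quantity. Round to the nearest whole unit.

3,030 units

EOQ = √(2DS/H) = √(2 × 63,775 × 72 / 1)
    = √(9,183,600.00) ≈ 3,030.45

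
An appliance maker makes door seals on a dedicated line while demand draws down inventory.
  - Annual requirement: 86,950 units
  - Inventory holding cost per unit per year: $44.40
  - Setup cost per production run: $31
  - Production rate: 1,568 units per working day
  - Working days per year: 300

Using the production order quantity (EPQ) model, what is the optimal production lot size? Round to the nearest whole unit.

d = 86,950/300 = 289.8333 units/day;  effective holding cost H(1 − d/p) = 44.4·(1 − 289.8333/1568) = 36.19298
Q* = √(2DS / H_eff) = √(2·86,950·31 / 36.19298) ≈ 385.94

386 units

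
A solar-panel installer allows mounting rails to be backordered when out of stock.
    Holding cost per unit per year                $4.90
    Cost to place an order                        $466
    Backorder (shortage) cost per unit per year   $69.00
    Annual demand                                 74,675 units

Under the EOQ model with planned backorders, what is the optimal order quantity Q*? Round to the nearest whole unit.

Q* = √(2DS/H) · √((H + b)/b)
   = √(2 × 74,675 × 466 / 4.9) · √((4.9 + 69) / 69)
   = 3,768.752 × 1.0349 ≈ 3,900.27

3,900 units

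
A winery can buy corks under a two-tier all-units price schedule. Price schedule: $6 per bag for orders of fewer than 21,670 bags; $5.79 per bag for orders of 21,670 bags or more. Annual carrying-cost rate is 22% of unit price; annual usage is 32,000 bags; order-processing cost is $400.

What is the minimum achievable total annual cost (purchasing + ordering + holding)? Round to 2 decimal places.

H₁ = 22%×$6 = $1.3200;  H₂ = 22%×$5.79 = $1.2738
EOQ₁ = √(2×32,000×400/1.3200) = 4,403.86  (< 21,670, feasible at tier 1)
EOQ₂ = √(2×32,000×400/1.2738) = 4,483.01  (< 21,670 → use Q = 21,670 at tier-2 price)
TC(tier 1 (EOQ₁), Q≈4,403.9) = $197,813.09
TC(tier 2, Q≈21,670.0) = $199,672.30
Minimum at tier 1 (EOQ₁): $197,813.09

$197,813.09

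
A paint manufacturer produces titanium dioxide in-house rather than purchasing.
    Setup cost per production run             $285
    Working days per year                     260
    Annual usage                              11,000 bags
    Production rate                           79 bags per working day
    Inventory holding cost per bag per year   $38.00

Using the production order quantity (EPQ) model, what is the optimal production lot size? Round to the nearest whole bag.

596 bags

Daily demand d = 11,000/260 = 42.308; p = 79; 1 − d/p = 0.46446
EPQ = √(2DS / (H(1 − d/p)))
    = √(2 × 11,000 × 285 / (38 × 0.46446)) ≈ 596.03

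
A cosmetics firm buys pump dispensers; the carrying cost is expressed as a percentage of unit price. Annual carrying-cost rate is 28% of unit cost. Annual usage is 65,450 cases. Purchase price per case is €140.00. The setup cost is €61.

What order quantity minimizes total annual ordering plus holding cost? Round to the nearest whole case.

Carrying cost H = €140 × 28% = €39.2000/case/yr
EOQ = √(2DS/H) = √(2 × 65,450 × 61 / 39.2)
    = √(203,696.43) ≈ 451.33

451 cases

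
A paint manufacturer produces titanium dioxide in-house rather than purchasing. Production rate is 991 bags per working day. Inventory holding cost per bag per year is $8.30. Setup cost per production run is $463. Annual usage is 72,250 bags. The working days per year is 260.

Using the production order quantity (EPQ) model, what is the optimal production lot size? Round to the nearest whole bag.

Daily demand d = 72,250/260 = 277.885; p = 991; 1 − d/p = 0.71959
EPQ = √(2DS / (H(1 − d/p)))
    = √(2 × 72,250 × 463 / (8.3 × 0.71959)) ≈ 3,346.90

3,347 bags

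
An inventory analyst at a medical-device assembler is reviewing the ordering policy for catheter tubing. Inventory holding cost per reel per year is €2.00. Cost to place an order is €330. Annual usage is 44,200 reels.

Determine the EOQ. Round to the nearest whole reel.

3,819 reels

EOQ = √(2DS/H) = √(2 × 44,200 × 330 / 2)
    = √(14,586,000.00) ≈ 3,819.16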